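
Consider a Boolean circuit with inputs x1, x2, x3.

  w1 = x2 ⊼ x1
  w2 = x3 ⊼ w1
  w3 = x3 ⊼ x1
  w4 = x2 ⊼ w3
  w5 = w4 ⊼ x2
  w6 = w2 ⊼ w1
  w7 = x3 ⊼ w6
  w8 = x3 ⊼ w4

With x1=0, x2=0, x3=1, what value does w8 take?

w3 = 1 ⊼ 0 = 1
w4 = 0 ⊼ 1 = 1
w8 = 1 ⊼ 1 = 0

0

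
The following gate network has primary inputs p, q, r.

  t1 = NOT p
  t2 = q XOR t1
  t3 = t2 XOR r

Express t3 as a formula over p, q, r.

(q XOR NOT p) XOR r

t1 = NOT p
t2 = q XOR t1 = q XOR NOT p
t3 = t2 XOR r = (q XOR NOT p) XOR r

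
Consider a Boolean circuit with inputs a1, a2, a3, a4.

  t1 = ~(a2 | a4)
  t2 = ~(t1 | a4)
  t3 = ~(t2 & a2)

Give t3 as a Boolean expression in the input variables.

~((~((~(a2 | a4)) | a4)) & a2)

t1 = ~(a2 | a4)
t2 = ~(t1 | a4) = ~((~(a2 | a4)) | a4)
t3 = ~(t2 & a2) = ~((~((~(a2 | a4)) | a4)) & a2)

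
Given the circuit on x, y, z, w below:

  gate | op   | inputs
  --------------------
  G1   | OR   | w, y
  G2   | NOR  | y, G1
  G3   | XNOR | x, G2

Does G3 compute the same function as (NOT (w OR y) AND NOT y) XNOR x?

G1 = w OR y
G2 = y NOR G1 = y NOR (w OR y)
G3 = x XNOR G2 = x XNOR (y NOR (w OR y))
At x=0, y=0, z=0, w=0: circuit gives 0, formula gives 0.
At x=0, y=0, z=0, w=1: circuit gives 1, formula gives 1.
Agrees on all 16 inputs.

Yes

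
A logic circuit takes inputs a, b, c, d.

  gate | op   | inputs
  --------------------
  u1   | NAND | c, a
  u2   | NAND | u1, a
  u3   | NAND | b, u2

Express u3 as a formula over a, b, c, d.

u1 = c NAND a
u2 = u1 NAND a = (c NAND a) NAND a
u3 = b NAND u2 = b NAND ((c NAND a) NAND a)

b NAND ((c NAND a) NAND a)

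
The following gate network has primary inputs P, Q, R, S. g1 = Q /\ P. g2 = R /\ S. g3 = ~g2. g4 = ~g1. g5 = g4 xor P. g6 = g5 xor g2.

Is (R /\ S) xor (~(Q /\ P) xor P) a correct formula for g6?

Yes

g1 = Q /\ P
g2 = R /\ S
g4 = ~g1 = ~(Q /\ P)
g5 = g4 xor P = ~(Q /\ P) xor P
g6 = g5 xor g2 = (~(Q /\ P) xor P) xor (R /\ S)
At P=0, Q=0, R=1, S=1: circuit gives 0, formula gives 0.
At P=0, Q=0, R=0, S=0: circuit gives 1, formula gives 1.
Agrees on all 16 inputs.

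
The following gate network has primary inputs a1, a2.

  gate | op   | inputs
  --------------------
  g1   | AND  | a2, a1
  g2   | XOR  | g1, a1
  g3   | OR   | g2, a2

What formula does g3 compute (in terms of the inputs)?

((a2 AND a1) XOR a1) OR a2

g1 = a2 AND a1
g2 = g1 XOR a1 = (a2 AND a1) XOR a1
g3 = g2 OR a2 = ((a2 AND a1) XOR a1) OR a2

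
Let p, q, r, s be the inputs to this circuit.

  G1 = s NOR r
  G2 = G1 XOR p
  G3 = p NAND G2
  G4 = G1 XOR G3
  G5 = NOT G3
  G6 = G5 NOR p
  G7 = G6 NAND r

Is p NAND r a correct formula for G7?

G1 = s NOR r
G2 = G1 XOR p = (s NOR r) XOR p
G3 = p NAND G2 = p NAND ((s NOR r) XOR p)
G5 = NOT G3 = NOT (p NAND ((s NOR r) XOR p))
G6 = G5 NOR p = NOT (p NAND ((s NOR r) XOR p)) NOR p
G7 = G6 NAND r = (NOT (p NAND ((s NOR r) XOR p)) NOR p) NAND r
At p=0, q=0, r=1, s=0: circuit gives 0, formula gives 1.

No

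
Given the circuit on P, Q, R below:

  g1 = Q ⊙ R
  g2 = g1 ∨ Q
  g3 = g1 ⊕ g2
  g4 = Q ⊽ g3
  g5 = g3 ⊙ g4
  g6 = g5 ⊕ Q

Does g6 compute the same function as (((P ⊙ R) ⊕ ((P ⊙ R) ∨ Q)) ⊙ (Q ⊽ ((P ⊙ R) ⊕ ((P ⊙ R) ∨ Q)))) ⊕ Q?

g1 = Q ⊙ R
g2 = g1 ∨ Q = (Q ⊙ R) ∨ Q
g3 = g1 ⊕ g2 = (Q ⊙ R) ⊕ ((Q ⊙ R) ∨ Q)
g4 = Q ⊽ g3 = Q ⊽ ((Q ⊙ R) ⊕ ((Q ⊙ R) ∨ Q))
g5 = g3 ⊙ g4 = ((Q ⊙ R) ⊕ ((Q ⊙ R) ∨ Q)) ⊙ (Q ⊽ ((Q ⊙ R) ⊕ ((Q ⊙ R) ∨ Q)))
g6 = g5 ⊕ Q = (((Q ⊙ R) ⊕ ((Q ⊙ R) ∨ Q)) ⊙ (Q ⊽ ((Q ⊙ R) ⊕ ((Q ⊙ R) ∨ Q)))) ⊕ Q
At P=0, Q=1, R=0: circuit gives 1, formula gives 0.

No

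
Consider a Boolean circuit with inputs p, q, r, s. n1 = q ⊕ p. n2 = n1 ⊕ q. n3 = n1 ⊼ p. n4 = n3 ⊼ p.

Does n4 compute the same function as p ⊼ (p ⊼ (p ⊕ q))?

n1 = q ⊕ p
n3 = n1 ⊼ p = (q ⊕ p) ⊼ p
n4 = n3 ⊼ p = ((q ⊕ p) ⊼ p) ⊼ p
At p=1, q=1, r=0, s=0: circuit gives 0, formula gives 0.
At p=0, q=0, r=0, s=0: circuit gives 1, formula gives 1.
Agrees on all 16 inputs.

Yes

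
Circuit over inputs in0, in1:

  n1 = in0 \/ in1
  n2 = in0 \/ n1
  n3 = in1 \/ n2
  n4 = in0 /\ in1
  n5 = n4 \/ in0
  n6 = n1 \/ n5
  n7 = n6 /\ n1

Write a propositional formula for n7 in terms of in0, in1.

n1 = in0 \/ in1
n4 = in0 /\ in1
n5 = n4 \/ in0 = (in0 /\ in1) \/ in0
n6 = n1 \/ n5 = (in0 \/ in1) \/ ((in0 /\ in1) \/ in0)
n7 = n6 /\ n1 = ((in0 \/ in1) \/ ((in0 /\ in1) \/ in0)) /\ (in0 \/ in1)

((in0 \/ in1) \/ ((in0 /\ in1) \/ in0)) /\ (in0 \/ in1)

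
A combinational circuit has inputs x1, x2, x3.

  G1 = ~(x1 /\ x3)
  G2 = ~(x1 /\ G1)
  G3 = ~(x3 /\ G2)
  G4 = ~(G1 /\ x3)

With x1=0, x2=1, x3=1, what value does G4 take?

0

G1 = ~(0 /\ 1) = 1
G4 = ~(1 /\ 1) = 0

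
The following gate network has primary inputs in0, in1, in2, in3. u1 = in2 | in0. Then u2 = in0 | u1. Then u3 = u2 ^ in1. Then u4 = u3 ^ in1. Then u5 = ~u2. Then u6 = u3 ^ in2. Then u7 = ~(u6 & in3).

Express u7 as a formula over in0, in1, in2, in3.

u1 = in2 | in0
u2 = in0 | u1 = in0 | (in2 | in0)
u3 = u2 ^ in1 = (in0 | (in2 | in0)) ^ in1
u6 = u3 ^ in2 = ((in0 | (in2 | in0)) ^ in1) ^ in2
u7 = ~(u6 & in3) = ~((((in0 | (in2 | in0)) ^ in1) ^ in2) & in3)

~((((in0 | (in2 | in0)) ^ in1) ^ in2) & in3)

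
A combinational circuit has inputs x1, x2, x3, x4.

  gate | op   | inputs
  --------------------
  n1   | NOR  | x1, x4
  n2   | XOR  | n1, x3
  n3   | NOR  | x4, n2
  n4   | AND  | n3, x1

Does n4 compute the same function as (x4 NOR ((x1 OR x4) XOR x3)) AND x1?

n1 = x1 NOR x4
n2 = n1 XOR x3 = (x1 NOR x4) XOR x3
n3 = x4 NOR n2 = x4 NOR ((x1 NOR x4) XOR x3)
n4 = n3 AND x1 = (x4 NOR ((x1 NOR x4) XOR x3)) AND x1
At x1=1, x2=0, x3=0, x4=0: circuit gives 1, formula gives 0.

No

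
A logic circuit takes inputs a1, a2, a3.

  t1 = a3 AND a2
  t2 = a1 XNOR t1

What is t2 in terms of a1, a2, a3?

a1 XNOR (a3 AND a2)

t1 = a3 AND a2
t2 = a1 XNOR t1 = a1 XNOR (a3 AND a2)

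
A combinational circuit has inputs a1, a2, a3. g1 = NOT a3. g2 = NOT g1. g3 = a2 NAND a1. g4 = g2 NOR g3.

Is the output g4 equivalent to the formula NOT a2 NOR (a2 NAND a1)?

No

g1 = NOT a3
g2 = NOT g1 = NOT NOT a3
g3 = a2 NAND a1
g4 = g2 NOR g3 = NOT NOT a3 NOR (a2 NAND a1)
At a1=1, a2=1, a3=1: circuit gives 0, formula gives 1.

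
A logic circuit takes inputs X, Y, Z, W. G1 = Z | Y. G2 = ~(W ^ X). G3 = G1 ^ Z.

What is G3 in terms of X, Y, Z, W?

(Z | Y) ^ Z

G1 = Z | Y
G3 = G1 ^ Z = (Z | Y) ^ Z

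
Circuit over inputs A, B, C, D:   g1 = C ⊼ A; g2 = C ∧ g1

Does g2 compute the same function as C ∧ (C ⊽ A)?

No

g1 = C ⊼ A
g2 = C ∧ g1 = C ∧ (C ⊼ A)
At A=0, B=0, C=1, D=0: circuit gives 1, formula gives 0.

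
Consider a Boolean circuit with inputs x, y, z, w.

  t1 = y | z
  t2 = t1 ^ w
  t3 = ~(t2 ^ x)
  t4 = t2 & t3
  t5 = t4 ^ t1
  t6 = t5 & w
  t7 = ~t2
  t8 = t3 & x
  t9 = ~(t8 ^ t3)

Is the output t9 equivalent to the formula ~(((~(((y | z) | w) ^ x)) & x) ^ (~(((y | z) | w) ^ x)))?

t1 = y | z
t2 = t1 ^ w = (y | z) ^ w
t3 = ~(t2 ^ x) = ~(((y | z) ^ w) ^ x)
t8 = t3 & x = (~(((y | z) ^ w) ^ x)) & x
t9 = ~(t8 ^ t3) = ~(((~(((y | z) ^ w) ^ x)) & x) ^ (~(((y | z) ^ w) ^ x)))
At x=0, y=0, z=1, w=1: circuit gives 0, formula gives 1.

No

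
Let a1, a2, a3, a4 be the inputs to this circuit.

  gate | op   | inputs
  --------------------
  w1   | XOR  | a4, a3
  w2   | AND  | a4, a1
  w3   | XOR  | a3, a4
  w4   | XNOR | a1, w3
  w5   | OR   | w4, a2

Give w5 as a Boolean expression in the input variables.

w3 = a3 XOR a4
w4 = a1 XNOR w3 = a1 XNOR (a3 XOR a4)
w5 = w4 OR a2 = (a1 XNOR (a3 XOR a4)) OR a2

(a1 XNOR (a3 XOR a4)) OR a2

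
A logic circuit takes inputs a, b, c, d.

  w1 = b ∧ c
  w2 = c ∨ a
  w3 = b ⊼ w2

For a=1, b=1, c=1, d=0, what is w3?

w2 = 1 ∨ 1 = 1
w3 = 1 ⊼ 1 = 0

0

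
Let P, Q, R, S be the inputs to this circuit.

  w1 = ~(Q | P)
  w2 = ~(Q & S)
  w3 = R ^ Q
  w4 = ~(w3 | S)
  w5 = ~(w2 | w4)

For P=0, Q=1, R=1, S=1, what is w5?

w2 = ~(1 & 1) = 0
w3 = 1 ^ 1 = 0
w4 = ~(0 | 1) = 0
w5 = ~(0 | 0) = 1

1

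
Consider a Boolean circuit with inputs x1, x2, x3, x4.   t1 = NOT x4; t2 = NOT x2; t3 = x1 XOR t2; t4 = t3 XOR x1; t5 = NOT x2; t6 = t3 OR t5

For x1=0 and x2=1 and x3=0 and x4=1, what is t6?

0

t2 = NOT 1 = 0
t3 = 0 XOR 0 = 0
t5 = NOT 1 = 0
t6 = 0 OR 0 = 0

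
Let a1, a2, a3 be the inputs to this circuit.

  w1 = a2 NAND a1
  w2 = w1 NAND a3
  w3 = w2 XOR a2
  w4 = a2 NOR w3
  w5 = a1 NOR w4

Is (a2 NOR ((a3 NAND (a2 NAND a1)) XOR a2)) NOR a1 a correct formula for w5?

w1 = a2 NAND a1
w2 = w1 NAND a3 = (a2 NAND a1) NAND a3
w3 = w2 XOR a2 = ((a2 NAND a1) NAND a3) XOR a2
w4 = a2 NOR w3 = a2 NOR (((a2 NAND a1) NAND a3) XOR a2)
w5 = a1 NOR w4 = a1 NOR (a2 NOR (((a2 NAND a1) NAND a3) XOR a2))
At a1=0, a2=0, a3=1: circuit gives 0, formula gives 0.
At a1=0, a2=0, a3=0: circuit gives 1, formula gives 1.
Agrees on all 8 inputs.

Yes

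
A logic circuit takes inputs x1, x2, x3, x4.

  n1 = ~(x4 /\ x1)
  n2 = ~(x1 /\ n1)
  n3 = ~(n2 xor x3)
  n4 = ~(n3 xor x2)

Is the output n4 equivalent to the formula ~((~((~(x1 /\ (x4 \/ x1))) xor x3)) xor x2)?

No

n1 = ~(x4 /\ x1)
n2 = ~(x1 /\ n1) = ~(x1 /\ (~(x4 /\ x1)))
n3 = ~(n2 xor x3) = ~((~(x1 /\ (~(x4 /\ x1)))) xor x3)
n4 = ~(n3 xor x2) = ~((~((~(x1 /\ (~(x4 /\ x1)))) xor x3)) xor x2)
At x1=1, x2=0, x3=0, x4=1: circuit gives 1, formula gives 0.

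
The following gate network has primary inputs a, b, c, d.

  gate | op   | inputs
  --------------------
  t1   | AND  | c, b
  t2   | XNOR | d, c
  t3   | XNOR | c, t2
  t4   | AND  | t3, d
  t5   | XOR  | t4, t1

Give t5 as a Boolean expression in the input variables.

((c XNOR (d XNOR c)) AND d) XOR (c AND b)

t1 = c AND b
t2 = d XNOR c
t3 = c XNOR t2 = c XNOR (d XNOR c)
t4 = t3 AND d = (c XNOR (d XNOR c)) AND d
t5 = t4 XOR t1 = ((c XNOR (d XNOR c)) AND d) XOR (c AND b)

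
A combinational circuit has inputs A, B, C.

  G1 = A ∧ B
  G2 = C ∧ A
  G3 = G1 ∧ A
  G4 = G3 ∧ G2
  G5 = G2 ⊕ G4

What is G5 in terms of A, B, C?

G1 = A ∧ B
G2 = C ∧ A
G3 = G1 ∧ A = (A ∧ B) ∧ A
G4 = G3 ∧ G2 = ((A ∧ B) ∧ A) ∧ (C ∧ A)
G5 = G2 ⊕ G4 = (C ∧ A) ⊕ (((A ∧ B) ∧ A) ∧ (C ∧ A))

(C ∧ A) ⊕ (((A ∧ B) ∧ A) ∧ (C ∧ A))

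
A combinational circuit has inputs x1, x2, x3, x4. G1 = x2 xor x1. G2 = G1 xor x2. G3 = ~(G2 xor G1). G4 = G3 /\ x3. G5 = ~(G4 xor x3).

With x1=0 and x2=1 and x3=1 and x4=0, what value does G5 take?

0

G1 = 1 xor 0 = 1
G2 = 1 xor 1 = 0
G3 = ~(0 xor 1) = 0
G4 = 0 /\ 1 = 0
G5 = ~(0 xor 1) = 0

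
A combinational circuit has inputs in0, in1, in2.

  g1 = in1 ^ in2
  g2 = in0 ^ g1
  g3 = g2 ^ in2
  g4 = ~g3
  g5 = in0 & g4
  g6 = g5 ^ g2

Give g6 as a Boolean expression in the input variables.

(in0 & ~((in0 ^ (in1 ^ in2)) ^ in2)) ^ (in0 ^ (in1 ^ in2))

g1 = in1 ^ in2
g2 = in0 ^ g1 = in0 ^ (in1 ^ in2)
g3 = g2 ^ in2 = (in0 ^ (in1 ^ in2)) ^ in2
g4 = ~g3 = ~((in0 ^ (in1 ^ in2)) ^ in2)
g5 = in0 & g4 = in0 & ~((in0 ^ (in1 ^ in2)) ^ in2)
g6 = g5 ^ g2 = (in0 & ~((in0 ^ (in1 ^ in2)) ^ in2)) ^ (in0 ^ (in1 ^ in2))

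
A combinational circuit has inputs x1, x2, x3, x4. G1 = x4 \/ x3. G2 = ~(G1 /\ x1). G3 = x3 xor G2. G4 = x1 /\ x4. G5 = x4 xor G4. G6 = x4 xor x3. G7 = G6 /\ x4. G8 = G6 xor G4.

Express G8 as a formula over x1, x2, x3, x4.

G4 = x1 /\ x4
G6 = x4 xor x3
G8 = G6 xor G4 = (x4 xor x3) xor (x1 /\ x4)

(x4 xor x3) xor (x1 /\ x4)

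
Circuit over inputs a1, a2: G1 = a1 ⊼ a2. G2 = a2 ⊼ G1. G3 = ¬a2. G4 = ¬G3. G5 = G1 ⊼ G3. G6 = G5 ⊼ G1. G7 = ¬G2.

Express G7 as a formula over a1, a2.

G1 = a1 ⊼ a2
G2 = a2 ⊼ G1 = a2 ⊼ (a1 ⊼ a2)
G7 = ¬G2 = ¬(a2 ⊼ (a1 ⊼ a2))

¬(a2 ⊼ (a1 ⊼ a2))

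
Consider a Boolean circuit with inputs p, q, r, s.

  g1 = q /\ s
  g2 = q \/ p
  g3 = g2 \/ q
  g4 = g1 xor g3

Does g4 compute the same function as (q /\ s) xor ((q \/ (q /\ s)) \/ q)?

g1 = q /\ s
g2 = q \/ p
g3 = g2 \/ q = (q \/ p) \/ q
g4 = g1 xor g3 = (q /\ s) xor ((q \/ p) \/ q)
At p=1, q=0, r=0, s=0: circuit gives 1, formula gives 0.

No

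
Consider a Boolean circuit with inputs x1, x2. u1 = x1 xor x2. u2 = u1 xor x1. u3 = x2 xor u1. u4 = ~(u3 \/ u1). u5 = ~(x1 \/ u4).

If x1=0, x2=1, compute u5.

1

u1 = 0 xor 1 = 1
u3 = 1 xor 1 = 0
u4 = ~(0 \/ 1) = 0
u5 = ~(0 \/ 0) = 1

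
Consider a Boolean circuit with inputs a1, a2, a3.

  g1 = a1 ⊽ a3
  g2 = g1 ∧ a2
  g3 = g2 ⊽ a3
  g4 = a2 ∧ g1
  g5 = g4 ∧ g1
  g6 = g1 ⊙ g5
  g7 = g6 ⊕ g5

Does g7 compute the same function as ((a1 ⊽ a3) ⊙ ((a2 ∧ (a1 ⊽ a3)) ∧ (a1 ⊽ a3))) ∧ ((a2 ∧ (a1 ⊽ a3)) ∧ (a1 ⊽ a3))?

No

g1 = a1 ⊽ a3
g4 = a2 ∧ g1 = a2 ∧ (a1 ⊽ a3)
g5 = g4 ∧ g1 = (a2 ∧ (a1 ⊽ a3)) ∧ (a1 ⊽ a3)
g6 = g1 ⊙ g5 = (a1 ⊽ a3) ⊙ ((a2 ∧ (a1 ⊽ a3)) ∧ (a1 ⊽ a3))
g7 = g6 ⊕ g5 = ((a1 ⊽ a3) ⊙ ((a2 ∧ (a1 ⊽ a3)) ∧ (a1 ⊽ a3))) ⊕ ((a2 ∧ (a1 ⊽ a3)) ∧ (a1 ⊽ a3))
At a1=0, a2=0, a3=1: circuit gives 1, formula gives 0.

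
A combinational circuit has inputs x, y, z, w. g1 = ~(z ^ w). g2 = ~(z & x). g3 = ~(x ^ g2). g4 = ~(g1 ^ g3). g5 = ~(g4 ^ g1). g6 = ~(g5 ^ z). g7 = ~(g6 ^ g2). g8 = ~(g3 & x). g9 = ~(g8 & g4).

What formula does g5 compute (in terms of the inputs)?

~((~((~(z ^ w)) ^ (~(x ^ (~(z & x)))))) ^ (~(z ^ w)))

g1 = ~(z ^ w)
g2 = ~(z & x)
g3 = ~(x ^ g2) = ~(x ^ (~(z & x)))
g4 = ~(g1 ^ g3) = ~((~(z ^ w)) ^ (~(x ^ (~(z & x)))))
g5 = ~(g4 ^ g1) = ~((~((~(z ^ w)) ^ (~(x ^ (~(z & x)))))) ^ (~(z ^ w)))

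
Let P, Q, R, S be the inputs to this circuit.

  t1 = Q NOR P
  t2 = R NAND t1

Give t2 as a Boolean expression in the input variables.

t1 = Q NOR P
t2 = R NAND t1 = R NAND (Q NOR P)

R NAND (Q NOR P)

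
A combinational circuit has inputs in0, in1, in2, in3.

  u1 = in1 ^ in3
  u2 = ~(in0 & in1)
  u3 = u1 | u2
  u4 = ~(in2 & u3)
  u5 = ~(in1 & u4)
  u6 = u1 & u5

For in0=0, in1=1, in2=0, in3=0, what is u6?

0

u1 = 1 ^ 0 = 1
u2 = ~(0 & 1) = 1
u3 = 1 | 1 = 1
u4 = ~(0 & 1) = 1
u5 = ~(1 & 1) = 0
u6 = 1 & 0 = 0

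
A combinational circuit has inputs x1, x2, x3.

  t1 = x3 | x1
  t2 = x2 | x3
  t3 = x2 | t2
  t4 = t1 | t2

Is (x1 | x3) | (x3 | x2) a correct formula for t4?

Yes

t1 = x3 | x1
t2 = x2 | x3
t4 = t1 | t2 = (x3 | x1) | (x2 | x3)
At x1=0, x2=0, x3=0: circuit gives 0, formula gives 0.
At x1=0, x2=0, x3=1: circuit gives 1, formula gives 1.
Agrees on all 8 inputs.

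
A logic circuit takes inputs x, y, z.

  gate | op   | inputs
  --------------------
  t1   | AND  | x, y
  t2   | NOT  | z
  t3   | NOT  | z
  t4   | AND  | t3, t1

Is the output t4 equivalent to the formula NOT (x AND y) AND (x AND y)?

t1 = x AND y
t3 = NOT z
t4 = t3 AND t1 = NOT z AND (x AND y)
At x=1, y=1, z=0: circuit gives 1, formula gives 0.

No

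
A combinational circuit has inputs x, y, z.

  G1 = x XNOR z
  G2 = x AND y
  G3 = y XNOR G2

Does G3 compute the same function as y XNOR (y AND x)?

Yes

G2 = x AND y
G3 = y XNOR G2 = y XNOR (x AND y)
At x=0, y=1, z=0: circuit gives 0, formula gives 0.
At x=0, y=0, z=0: circuit gives 1, formula gives 1.
Agrees on all 8 inputs.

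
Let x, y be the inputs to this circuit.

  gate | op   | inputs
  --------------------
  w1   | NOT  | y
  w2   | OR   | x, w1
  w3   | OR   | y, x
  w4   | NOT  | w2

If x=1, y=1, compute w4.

w1 = NOT 1 = 0
w2 = 1 OR 0 = 1
w4 = NOT 1 = 0

0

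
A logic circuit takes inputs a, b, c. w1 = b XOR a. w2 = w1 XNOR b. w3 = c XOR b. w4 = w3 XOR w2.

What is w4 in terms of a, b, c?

(c XOR b) XOR ((b XOR a) XNOR b)

w1 = b XOR a
w2 = w1 XNOR b = (b XOR a) XNOR b
w3 = c XOR b
w4 = w3 XOR w2 = (c XOR b) XOR ((b XOR a) XNOR b)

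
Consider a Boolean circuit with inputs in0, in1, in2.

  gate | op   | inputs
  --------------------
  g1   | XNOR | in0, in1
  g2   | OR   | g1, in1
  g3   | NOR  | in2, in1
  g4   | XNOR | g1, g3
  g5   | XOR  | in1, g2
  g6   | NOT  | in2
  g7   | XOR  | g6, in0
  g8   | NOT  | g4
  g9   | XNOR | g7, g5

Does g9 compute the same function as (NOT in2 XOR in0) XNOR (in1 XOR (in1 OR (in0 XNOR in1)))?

Yes

g1 = in0 XNOR in1
g2 = g1 OR in1 = (in0 XNOR in1) OR in1
g5 = in1 XOR g2 = in1 XOR ((in0 XNOR in1) OR in1)
g6 = NOT in2
g7 = g6 XOR in0 = NOT in2 XOR in0
g9 = g7 XNOR g5 = (NOT in2 XOR in0) XNOR (in1 XOR ((in0 XNOR in1) OR in1))
At in0=0, in1=0, in2=1: circuit gives 0, formula gives 0.
At in0=0, in1=0, in2=0: circuit gives 1, formula gives 1.
Agrees on all 8 inputs.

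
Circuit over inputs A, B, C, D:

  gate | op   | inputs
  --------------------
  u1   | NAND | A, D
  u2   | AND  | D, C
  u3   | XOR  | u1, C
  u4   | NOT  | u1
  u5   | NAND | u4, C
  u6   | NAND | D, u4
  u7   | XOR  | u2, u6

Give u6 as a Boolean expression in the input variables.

u1 = A NAND D
u4 = NOT u1 = NOT (A NAND D)
u6 = D NAND u4 = D NAND NOT (A NAND D)

D NAND NOT (A NAND D)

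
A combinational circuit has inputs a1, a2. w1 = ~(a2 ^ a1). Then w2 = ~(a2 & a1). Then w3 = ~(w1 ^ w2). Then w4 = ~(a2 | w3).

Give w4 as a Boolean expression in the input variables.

~(a2 | (~((~(a2 ^ a1)) ^ (~(a2 & a1)))))

w1 = ~(a2 ^ a1)
w2 = ~(a2 & a1)
w3 = ~(w1 ^ w2) = ~((~(a2 ^ a1)) ^ (~(a2 & a1)))
w4 = ~(a2 | w3) = ~(a2 | (~((~(a2 ^ a1)) ^ (~(a2 & a1)))))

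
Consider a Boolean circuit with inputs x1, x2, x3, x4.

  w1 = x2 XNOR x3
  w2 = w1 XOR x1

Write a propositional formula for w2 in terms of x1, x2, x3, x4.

(x2 XNOR x3) XOR x1

w1 = x2 XNOR x3
w2 = w1 XOR x1 = (x2 XNOR x3) XOR x1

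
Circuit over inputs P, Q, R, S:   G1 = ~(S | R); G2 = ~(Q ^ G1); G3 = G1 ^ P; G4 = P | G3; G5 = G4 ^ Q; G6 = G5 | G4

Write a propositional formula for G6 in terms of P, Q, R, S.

((P | ((~(S | R)) ^ P)) ^ Q) | (P | ((~(S | R)) ^ P))

G1 = ~(S | R)
G3 = G1 ^ P = (~(S | R)) ^ P
G4 = P | G3 = P | ((~(S | R)) ^ P)
G5 = G4 ^ Q = (P | ((~(S | R)) ^ P)) ^ Q
G6 = G5 | G4 = ((P | ((~(S | R)) ^ P)) ^ Q) | (P | ((~(S | R)) ^ P))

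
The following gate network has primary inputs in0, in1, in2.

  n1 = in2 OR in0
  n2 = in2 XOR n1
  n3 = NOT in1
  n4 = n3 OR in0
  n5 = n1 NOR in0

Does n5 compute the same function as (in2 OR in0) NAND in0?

No

n1 = in2 OR in0
n5 = n1 NOR in0 = (in2 OR in0) NOR in0
At in0=0, in1=0, in2=1: circuit gives 0, formula gives 1.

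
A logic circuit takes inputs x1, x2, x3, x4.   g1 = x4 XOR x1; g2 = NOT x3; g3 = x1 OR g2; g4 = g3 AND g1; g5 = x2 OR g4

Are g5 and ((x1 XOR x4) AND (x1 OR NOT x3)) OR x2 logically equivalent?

Yes

g1 = x4 XOR x1
g2 = NOT x3
g3 = x1 OR g2 = x1 OR NOT x3
g4 = g3 AND g1 = (x1 OR NOT x3) AND (x4 XOR x1)
g5 = x2 OR g4 = x2 OR ((x1 OR NOT x3) AND (x4 XOR x1))
At x1=0, x2=0, x3=0, x4=0: circuit gives 0, formula gives 0.
At x1=0, x2=0, x3=0, x4=1: circuit gives 1, formula gives 1.
Agrees on all 16 inputs.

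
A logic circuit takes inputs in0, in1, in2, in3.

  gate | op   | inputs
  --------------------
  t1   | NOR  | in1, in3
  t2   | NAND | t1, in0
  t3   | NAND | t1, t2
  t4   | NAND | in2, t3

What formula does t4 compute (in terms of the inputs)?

in2 NAND ((in1 NOR in3) NAND ((in1 NOR in3) NAND in0))

t1 = in1 NOR in3
t2 = t1 NAND in0 = (in1 NOR in3) NAND in0
t3 = t1 NAND t2 = (in1 NOR in3) NAND ((in1 NOR in3) NAND in0)
t4 = in2 NAND t3 = in2 NAND ((in1 NOR in3) NAND ((in1 NOR in3) NAND in0))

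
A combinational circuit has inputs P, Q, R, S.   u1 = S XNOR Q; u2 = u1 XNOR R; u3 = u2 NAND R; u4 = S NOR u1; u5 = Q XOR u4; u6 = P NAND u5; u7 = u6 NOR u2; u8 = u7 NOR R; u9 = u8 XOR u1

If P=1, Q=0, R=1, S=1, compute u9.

u1 = 1 XNOR 0 = 0
u2 = 0 XNOR 1 = 0
u4 = 1 NOR 0 = 0
u5 = 0 XOR 0 = 0
u6 = 1 NAND 0 = 1
u7 = 1 NOR 0 = 0
u8 = 0 NOR 1 = 0
u9 = 0 XOR 0 = 0

0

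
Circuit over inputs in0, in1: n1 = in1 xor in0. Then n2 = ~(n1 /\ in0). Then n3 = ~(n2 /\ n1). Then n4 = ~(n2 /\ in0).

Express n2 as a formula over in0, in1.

~((in1 xor in0) /\ in0)

n1 = in1 xor in0
n2 = ~(n1 /\ in0) = ~((in1 xor in0) /\ in0)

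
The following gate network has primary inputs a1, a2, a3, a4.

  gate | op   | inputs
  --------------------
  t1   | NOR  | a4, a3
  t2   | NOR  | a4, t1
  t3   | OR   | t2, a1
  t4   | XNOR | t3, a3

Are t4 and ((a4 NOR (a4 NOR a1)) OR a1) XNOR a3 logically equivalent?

No

t1 = a4 NOR a3
t2 = a4 NOR t1 = a4 NOR (a4 NOR a3)
t3 = t2 OR a1 = (a4 NOR (a4 NOR a3)) OR a1
t4 = t3 XNOR a3 = ((a4 NOR (a4 NOR a3)) OR a1) XNOR a3
At a1=0, a2=0, a3=1, a4=0: circuit gives 1, formula gives 0.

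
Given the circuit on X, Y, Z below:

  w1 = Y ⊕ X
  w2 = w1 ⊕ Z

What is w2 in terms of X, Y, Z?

(Y ⊕ X) ⊕ Z

w1 = Y ⊕ X
w2 = w1 ⊕ Z = (Y ⊕ X) ⊕ Z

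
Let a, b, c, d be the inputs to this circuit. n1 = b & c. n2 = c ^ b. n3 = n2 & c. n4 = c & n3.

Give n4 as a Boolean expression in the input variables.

c & ((c ^ b) & c)

n2 = c ^ b
n3 = n2 & c = (c ^ b) & c
n4 = c & n3 = c & ((c ^ b) & c)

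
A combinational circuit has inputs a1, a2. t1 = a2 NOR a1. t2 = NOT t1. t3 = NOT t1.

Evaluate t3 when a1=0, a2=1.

t1 = 1 NOR 0 = 0
t3 = NOT 0 = 1

1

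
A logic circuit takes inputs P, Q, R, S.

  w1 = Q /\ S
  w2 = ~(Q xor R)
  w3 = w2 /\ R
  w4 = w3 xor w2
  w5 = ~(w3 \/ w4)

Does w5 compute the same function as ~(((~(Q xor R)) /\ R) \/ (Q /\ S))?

No

w2 = ~(Q xor R)
w3 = w2 /\ R = (~(Q xor R)) /\ R
w4 = w3 xor w2 = ((~(Q xor R)) /\ R) xor (~(Q xor R))
w5 = ~(w3 \/ w4) = ~(((~(Q xor R)) /\ R) \/ (((~(Q xor R)) /\ R) xor (~(Q xor R))))
At P=0, Q=0, R=0, S=0: circuit gives 0, formula gives 1.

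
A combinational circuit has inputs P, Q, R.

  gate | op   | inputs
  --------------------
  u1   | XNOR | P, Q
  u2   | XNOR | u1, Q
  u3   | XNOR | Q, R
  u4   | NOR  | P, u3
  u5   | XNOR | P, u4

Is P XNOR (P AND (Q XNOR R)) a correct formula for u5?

u3 = Q XNOR R
u4 = P NOR u3 = P NOR (Q XNOR R)
u5 = P XNOR u4 = P XNOR (P NOR (Q XNOR R))
At P=0, Q=0, R=1: circuit gives 0, formula gives 1.

No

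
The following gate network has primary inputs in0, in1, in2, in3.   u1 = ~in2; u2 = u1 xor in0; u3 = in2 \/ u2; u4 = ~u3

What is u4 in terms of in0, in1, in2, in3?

u1 = ~in2
u2 = u1 xor in0 = ~in2 xor in0
u3 = in2 \/ u2 = in2 \/ (~in2 xor in0)
u4 = ~u3 = ~(in2 \/ (~in2 xor in0))

~(in2 \/ (~in2 xor in0))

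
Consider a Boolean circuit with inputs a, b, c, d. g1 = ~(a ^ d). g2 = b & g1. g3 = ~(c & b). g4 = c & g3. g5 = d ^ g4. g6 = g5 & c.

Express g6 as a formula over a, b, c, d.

g3 = ~(c & b)
g4 = c & g3 = c & (~(c & b))
g5 = d ^ g4 = d ^ (c & (~(c & b)))
g6 = g5 & c = (d ^ (c & (~(c & b)))) & c

(d ^ (c & (~(c & b)))) & c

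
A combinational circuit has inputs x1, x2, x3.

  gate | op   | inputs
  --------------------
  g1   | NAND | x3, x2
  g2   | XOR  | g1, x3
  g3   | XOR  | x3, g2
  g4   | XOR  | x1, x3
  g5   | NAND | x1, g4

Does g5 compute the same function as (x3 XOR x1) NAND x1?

g4 = x1 XOR x3
g5 = x1 NAND g4 = x1 NAND (x1 XOR x3)
At x1=1, x2=0, x3=0: circuit gives 0, formula gives 0.
At x1=0, x2=0, x3=0: circuit gives 1, formula gives 1.
Agrees on all 8 inputs.

Yes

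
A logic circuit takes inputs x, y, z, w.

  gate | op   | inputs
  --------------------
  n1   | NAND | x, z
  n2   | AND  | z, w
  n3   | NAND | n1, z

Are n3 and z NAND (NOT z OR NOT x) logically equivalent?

Yes

n1 = x NAND z
n3 = n1 NAND z = (x NAND z) NAND z
At x=0, y=0, z=1, w=0: circuit gives 0, formula gives 0.
At x=0, y=0, z=0, w=0: circuit gives 1, formula gives 1.
Agrees on all 16 inputs.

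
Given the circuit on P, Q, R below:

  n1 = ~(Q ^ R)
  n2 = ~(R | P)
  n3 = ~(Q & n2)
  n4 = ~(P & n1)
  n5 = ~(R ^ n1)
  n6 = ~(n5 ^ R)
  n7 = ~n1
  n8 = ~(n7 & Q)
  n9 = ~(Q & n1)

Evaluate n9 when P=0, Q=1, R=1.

0

n1 = ~(1 ^ 1) = 1
n9 = ~(1 & 1) = 0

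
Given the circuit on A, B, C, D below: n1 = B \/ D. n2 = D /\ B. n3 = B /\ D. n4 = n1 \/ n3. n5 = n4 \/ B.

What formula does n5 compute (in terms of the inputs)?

((B \/ D) \/ (B /\ D)) \/ B

n1 = B \/ D
n3 = B /\ D
n4 = n1 \/ n3 = (B \/ D) \/ (B /\ D)
n5 = n4 \/ B = ((B \/ D) \/ (B /\ D)) \/ B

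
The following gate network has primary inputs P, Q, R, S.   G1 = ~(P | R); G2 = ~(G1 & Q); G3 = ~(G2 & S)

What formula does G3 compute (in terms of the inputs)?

G1 = ~(P | R)
G2 = ~(G1 & Q) = ~((~(P | R)) & Q)
G3 = ~(G2 & S) = ~((~((~(P | R)) & Q)) & S)

~((~((~(P | R)) & Q)) & S)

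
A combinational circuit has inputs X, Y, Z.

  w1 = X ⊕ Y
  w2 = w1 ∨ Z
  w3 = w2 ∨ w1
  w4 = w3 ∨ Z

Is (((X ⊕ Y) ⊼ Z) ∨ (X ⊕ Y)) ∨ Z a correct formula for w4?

No

w1 = X ⊕ Y
w2 = w1 ∨ Z = (X ⊕ Y) ∨ Z
w3 = w2 ∨ w1 = ((X ⊕ Y) ∨ Z) ∨ (X ⊕ Y)
w4 = w3 ∨ Z = (((X ⊕ Y) ∨ Z) ∨ (X ⊕ Y)) ∨ Z
At X=0, Y=0, Z=0: circuit gives 0, formula gives 1.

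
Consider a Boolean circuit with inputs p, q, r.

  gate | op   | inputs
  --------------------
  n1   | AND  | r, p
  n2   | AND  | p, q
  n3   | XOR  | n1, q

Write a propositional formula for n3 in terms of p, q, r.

(r AND p) XOR q

n1 = r AND p
n3 = n1 XOR q = (r AND p) XOR q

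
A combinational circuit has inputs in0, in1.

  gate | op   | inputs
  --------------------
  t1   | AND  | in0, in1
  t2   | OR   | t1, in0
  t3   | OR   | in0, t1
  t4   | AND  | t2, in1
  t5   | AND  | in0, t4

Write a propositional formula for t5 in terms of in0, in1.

in0 AND (((in0 AND in1) OR in0) AND in1)

t1 = in0 AND in1
t2 = t1 OR in0 = (in0 AND in1) OR in0
t4 = t2 AND in1 = ((in0 AND in1) OR in0) AND in1
t5 = in0 AND t4 = in0 AND (((in0 AND in1) OR in0) AND in1)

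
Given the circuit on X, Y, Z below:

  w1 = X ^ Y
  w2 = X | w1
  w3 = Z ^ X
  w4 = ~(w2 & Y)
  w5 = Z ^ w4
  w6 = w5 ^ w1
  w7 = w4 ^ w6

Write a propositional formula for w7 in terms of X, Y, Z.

w1 = X ^ Y
w2 = X | w1 = X | (X ^ Y)
w4 = ~(w2 & Y) = ~((X | (X ^ Y)) & Y)
w5 = Z ^ w4 = Z ^ (~((X | (X ^ Y)) & Y))
w6 = w5 ^ w1 = (Z ^ (~((X | (X ^ Y)) & Y))) ^ (X ^ Y)
w7 = w4 ^ w6 = (~((X | (X ^ Y)) & Y)) ^ ((Z ^ (~((X | (X ^ Y)) & Y))) ^ (X ^ Y))

(~((X | (X ^ Y)) & Y)) ^ ((Z ^ (~((X | (X ^ Y)) & Y))) ^ (X ^ Y))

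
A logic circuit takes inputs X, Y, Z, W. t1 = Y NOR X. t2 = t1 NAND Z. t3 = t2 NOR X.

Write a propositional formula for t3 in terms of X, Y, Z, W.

((Y NOR X) NAND Z) NOR X

t1 = Y NOR X
t2 = t1 NAND Z = (Y NOR X) NAND Z
t3 = t2 NOR X = ((Y NOR X) NAND Z) NOR X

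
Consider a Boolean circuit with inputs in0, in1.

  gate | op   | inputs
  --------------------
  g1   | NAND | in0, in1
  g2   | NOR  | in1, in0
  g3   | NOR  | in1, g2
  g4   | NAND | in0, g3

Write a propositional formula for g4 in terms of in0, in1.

g2 = in1 NOR in0
g3 = in1 NOR g2 = in1 NOR (in1 NOR in0)
g4 = in0 NAND g3 = in0 NAND (in1 NOR (in1 NOR in0))

in0 NAND (in1 NOR (in1 NOR in0))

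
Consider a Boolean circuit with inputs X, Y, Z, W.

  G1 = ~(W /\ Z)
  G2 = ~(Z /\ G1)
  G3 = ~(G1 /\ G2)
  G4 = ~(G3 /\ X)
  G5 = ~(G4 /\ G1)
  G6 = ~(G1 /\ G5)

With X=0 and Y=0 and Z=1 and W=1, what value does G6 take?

1

G1 = ~(1 /\ 1) = 0
G2 = ~(1 /\ 0) = 1
G3 = ~(0 /\ 1) = 1
G4 = ~(1 /\ 0) = 1
G5 = ~(1 /\ 0) = 1
G6 = ~(0 /\ 1) = 1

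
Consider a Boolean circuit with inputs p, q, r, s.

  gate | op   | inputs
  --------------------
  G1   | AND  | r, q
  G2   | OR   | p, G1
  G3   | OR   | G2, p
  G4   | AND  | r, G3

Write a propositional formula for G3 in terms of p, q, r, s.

G1 = r AND q
G2 = p OR G1 = p OR (r AND q)
G3 = G2 OR p = (p OR (r AND q)) OR p

(p OR (r AND q)) OR p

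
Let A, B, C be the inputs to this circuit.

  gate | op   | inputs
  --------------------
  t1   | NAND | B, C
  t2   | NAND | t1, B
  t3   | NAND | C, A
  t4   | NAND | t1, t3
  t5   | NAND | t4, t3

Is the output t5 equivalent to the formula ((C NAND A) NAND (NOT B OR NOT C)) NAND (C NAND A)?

Yes

t1 = B NAND C
t3 = C NAND A
t4 = t1 NAND t3 = (B NAND C) NAND (C NAND A)
t5 = t4 NAND t3 = ((B NAND C) NAND (C NAND A)) NAND (C NAND A)
At A=0, B=1, C=1: circuit gives 0, formula gives 0.
At A=0, B=0, C=0: circuit gives 1, formula gives 1.
Agrees on all 8 inputs.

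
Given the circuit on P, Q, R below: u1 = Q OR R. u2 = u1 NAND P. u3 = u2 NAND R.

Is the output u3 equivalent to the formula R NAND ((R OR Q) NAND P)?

u1 = Q OR R
u2 = u1 NAND P = (Q OR R) NAND P
u3 = u2 NAND R = ((Q OR R) NAND P) NAND R
At P=0, Q=0, R=1: circuit gives 0, formula gives 0.
At P=0, Q=0, R=0: circuit gives 1, formula gives 1.
Agrees on all 8 inputs.

Yes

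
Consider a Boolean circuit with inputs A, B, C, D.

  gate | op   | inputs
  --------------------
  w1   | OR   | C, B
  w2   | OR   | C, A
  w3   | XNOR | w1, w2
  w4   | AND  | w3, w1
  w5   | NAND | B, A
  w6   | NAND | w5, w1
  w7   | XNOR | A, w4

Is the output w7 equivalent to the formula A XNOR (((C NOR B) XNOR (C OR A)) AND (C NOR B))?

w1 = C OR B
w2 = C OR A
w3 = w1 XNOR w2 = (C OR B) XNOR (C OR A)
w4 = w3 AND w1 = ((C OR B) XNOR (C OR A)) AND (C OR B)
w7 = A XNOR w4 = A XNOR (((C OR B) XNOR (C OR A)) AND (C OR B))
At A=0, B=0, C=1, D=0: circuit gives 0, formula gives 1.

No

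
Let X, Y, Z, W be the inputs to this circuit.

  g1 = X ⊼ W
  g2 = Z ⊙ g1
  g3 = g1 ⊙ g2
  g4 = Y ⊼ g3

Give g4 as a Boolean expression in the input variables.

g1 = X ⊼ W
g2 = Z ⊙ g1 = Z ⊙ (X ⊼ W)
g3 = g1 ⊙ g2 = (X ⊼ W) ⊙ (Z ⊙ (X ⊼ W))
g4 = Y ⊼ g3 = Y ⊼ ((X ⊼ W) ⊙ (Z ⊙ (X ⊼ W)))

Y ⊼ ((X ⊼ W) ⊙ (Z ⊙ (X ⊼ W)))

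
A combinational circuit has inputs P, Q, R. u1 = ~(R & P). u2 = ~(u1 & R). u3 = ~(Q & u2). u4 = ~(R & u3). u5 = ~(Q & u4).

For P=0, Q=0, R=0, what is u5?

u1 = ~(0 & 0) = 1
u2 = ~(1 & 0) = 1
u3 = ~(0 & 1) = 1
u4 = ~(0 & 1) = 1
u5 = ~(0 & 1) = 1

1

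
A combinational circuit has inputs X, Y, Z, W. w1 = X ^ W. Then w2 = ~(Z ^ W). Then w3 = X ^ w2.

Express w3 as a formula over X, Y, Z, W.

X ^ (~(Z ^ W))

w2 = ~(Z ^ W)
w3 = X ^ w2 = X ^ (~(Z ^ W))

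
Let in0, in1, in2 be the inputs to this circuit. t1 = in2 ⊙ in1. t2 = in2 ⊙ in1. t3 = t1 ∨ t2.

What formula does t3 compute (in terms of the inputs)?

(in2 ⊙ in1) ∨ (in2 ⊙ in1)

t1 = in2 ⊙ in1
t2 = in2 ⊙ in1
t3 = t1 ∨ t2 = (in2 ⊙ in1) ∨ (in2 ⊙ in1)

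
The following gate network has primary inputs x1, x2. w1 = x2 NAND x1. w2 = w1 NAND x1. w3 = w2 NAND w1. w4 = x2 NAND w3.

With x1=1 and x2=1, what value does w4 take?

0

w1 = 1 NAND 1 = 0
w2 = 0 NAND 1 = 1
w3 = 1 NAND 0 = 1
w4 = 1 NAND 1 = 0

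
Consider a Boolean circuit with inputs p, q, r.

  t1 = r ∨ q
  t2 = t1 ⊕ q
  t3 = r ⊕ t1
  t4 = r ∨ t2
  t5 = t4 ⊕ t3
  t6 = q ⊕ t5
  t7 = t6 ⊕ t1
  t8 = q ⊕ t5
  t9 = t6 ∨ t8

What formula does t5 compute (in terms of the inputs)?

t1 = r ∨ q
t2 = t1 ⊕ q = (r ∨ q) ⊕ q
t3 = r ⊕ t1 = r ⊕ (r ∨ q)
t4 = r ∨ t2 = r ∨ ((r ∨ q) ⊕ q)
t5 = t4 ⊕ t3 = (r ∨ ((r ∨ q) ⊕ q)) ⊕ (r ⊕ (r ∨ q))

(r ∨ ((r ∨ q) ⊕ q)) ⊕ (r ⊕ (r ∨ q))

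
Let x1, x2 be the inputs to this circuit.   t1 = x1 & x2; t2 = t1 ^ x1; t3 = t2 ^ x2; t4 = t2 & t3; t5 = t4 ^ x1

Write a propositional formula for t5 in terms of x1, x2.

t1 = x1 & x2
t2 = t1 ^ x1 = (x1 & x2) ^ x1
t3 = t2 ^ x2 = ((x1 & x2) ^ x1) ^ x2
t4 = t2 & t3 = ((x1 & x2) ^ x1) & (((x1 & x2) ^ x1) ^ x2)
t5 = t4 ^ x1 = (((x1 & x2) ^ x1) & (((x1 & x2) ^ x1) ^ x2)) ^ x1

(((x1 & x2) ^ x1) & (((x1 & x2) ^ x1) ^ x2)) ^ x1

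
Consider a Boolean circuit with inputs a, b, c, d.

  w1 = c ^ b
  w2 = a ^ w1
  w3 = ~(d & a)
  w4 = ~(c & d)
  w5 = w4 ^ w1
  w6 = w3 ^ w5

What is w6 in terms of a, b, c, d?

(~(d & a)) ^ ((~(c & d)) ^ (c ^ b))

w1 = c ^ b
w3 = ~(d & a)
w4 = ~(c & d)
w5 = w4 ^ w1 = (~(c & d)) ^ (c ^ b)
w6 = w3 ^ w5 = (~(d & a)) ^ ((~(c & d)) ^ (c ^ b))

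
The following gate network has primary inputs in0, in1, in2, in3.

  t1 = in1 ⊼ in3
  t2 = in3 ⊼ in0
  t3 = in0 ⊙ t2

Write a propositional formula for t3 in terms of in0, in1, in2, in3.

t2 = in3 ⊼ in0
t3 = in0 ⊙ t2 = in0 ⊙ (in3 ⊼ in0)

in0 ⊙ (in3 ⊼ in0)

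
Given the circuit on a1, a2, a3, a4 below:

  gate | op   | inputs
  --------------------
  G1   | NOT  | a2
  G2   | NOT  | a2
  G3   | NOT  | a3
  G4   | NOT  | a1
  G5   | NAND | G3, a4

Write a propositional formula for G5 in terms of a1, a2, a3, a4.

NOT a3 NAND a4

G3 = NOT a3
G5 = G3 NAND a4 = NOT a3 NAND a4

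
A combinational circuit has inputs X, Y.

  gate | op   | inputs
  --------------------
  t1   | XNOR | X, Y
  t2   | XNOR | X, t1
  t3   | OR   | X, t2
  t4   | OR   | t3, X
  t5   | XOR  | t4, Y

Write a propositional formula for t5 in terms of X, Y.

((X OR (X XNOR (X XNOR Y))) OR X) XOR Y

t1 = X XNOR Y
t2 = X XNOR t1 = X XNOR (X XNOR Y)
t3 = X OR t2 = X OR (X XNOR (X XNOR Y))
t4 = t3 OR X = (X OR (X XNOR (X XNOR Y))) OR X
t5 = t4 XOR Y = ((X OR (X XNOR (X XNOR Y))) OR X) XOR Y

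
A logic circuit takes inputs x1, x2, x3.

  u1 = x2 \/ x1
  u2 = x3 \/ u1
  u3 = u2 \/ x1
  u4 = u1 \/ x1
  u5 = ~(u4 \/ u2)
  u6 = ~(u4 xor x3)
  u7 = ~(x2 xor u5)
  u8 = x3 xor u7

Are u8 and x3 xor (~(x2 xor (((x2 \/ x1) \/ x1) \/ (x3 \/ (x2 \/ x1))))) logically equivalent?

No

u1 = x2 \/ x1
u2 = x3 \/ u1 = x3 \/ (x2 \/ x1)
u4 = u1 \/ x1 = (x2 \/ x1) \/ x1
u5 = ~(u4 \/ u2) = ~(((x2 \/ x1) \/ x1) \/ (x3 \/ (x2 \/ x1)))
u7 = ~(x2 xor u5) = ~(x2 xor (~(((x2 \/ x1) \/ x1) \/ (x3 \/ (x2 \/ x1)))))
u8 = x3 xor u7 = x3 xor (~(x2 xor (~(((x2 \/ x1) \/ x1) \/ (x3 \/ (x2 \/ x1))))))
At x1=0, x2=0, x3=0: circuit gives 0, formula gives 1.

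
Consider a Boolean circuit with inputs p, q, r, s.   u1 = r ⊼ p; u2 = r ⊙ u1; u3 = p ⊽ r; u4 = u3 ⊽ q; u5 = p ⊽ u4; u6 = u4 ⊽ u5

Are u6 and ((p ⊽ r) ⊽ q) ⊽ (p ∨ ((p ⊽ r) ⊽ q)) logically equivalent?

u3 = p ⊽ r
u4 = u3 ⊽ q = (p ⊽ r) ⊽ q
u5 = p ⊽ u4 = p ⊽ ((p ⊽ r) ⊽ q)
u6 = u4 ⊽ u5 = ((p ⊽ r) ⊽ q) ⊽ (p ⊽ ((p ⊽ r) ⊽ q))
At p=0, q=0, r=0, s=0: circuit gives 0, formula gives 1.

No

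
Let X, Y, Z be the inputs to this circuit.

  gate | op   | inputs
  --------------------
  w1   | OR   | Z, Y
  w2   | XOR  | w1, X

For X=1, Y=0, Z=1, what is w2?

0

w1 = 1 OR 0 = 1
w2 = 1 XOR 1 = 0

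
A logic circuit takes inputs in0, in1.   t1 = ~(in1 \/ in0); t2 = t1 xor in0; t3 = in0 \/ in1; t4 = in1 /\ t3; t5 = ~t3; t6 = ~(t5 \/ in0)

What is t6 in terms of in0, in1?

~(~(in0 \/ in1) \/ in0)

t3 = in0 \/ in1
t5 = ~t3 = ~(in0 \/ in1)
t6 = ~(t5 \/ in0) = ~(~(in0 \/ in1) \/ in0)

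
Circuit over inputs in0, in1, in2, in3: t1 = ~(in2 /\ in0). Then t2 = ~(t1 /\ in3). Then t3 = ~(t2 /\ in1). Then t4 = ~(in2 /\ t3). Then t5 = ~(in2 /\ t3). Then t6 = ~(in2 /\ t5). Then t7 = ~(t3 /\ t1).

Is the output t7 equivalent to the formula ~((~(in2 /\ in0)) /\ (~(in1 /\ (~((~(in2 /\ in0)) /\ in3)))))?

Yes

t1 = ~(in2 /\ in0)
t2 = ~(t1 /\ in3) = ~((~(in2 /\ in0)) /\ in3)
t3 = ~(t2 /\ in1) = ~((~((~(in2 /\ in0)) /\ in3)) /\ in1)
t7 = ~(t3 /\ t1) = ~((~((~((~(in2 /\ in0)) /\ in3)) /\ in1)) /\ (~(in2 /\ in0)))
At in0=0, in1=0, in2=0, in3=0: circuit gives 0, formula gives 0.
At in0=0, in1=1, in2=0, in3=0: circuit gives 1, formula gives 1.
Agrees on all 16 inputs.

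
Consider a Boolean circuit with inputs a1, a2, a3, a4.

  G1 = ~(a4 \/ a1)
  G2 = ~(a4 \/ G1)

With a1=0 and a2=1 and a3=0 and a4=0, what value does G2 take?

G1 = ~(0 \/ 0) = 1
G2 = ~(0 \/ 1) = 0

0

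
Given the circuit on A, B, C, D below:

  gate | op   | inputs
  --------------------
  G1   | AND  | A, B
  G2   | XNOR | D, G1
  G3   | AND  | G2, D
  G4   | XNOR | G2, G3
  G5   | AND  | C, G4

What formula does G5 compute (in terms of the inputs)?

G1 = A AND B
G2 = D XNOR G1 = D XNOR (A AND B)
G3 = G2 AND D = (D XNOR (A AND B)) AND D
G4 = G2 XNOR G3 = (D XNOR (A AND B)) XNOR ((D XNOR (A AND B)) AND D)
G5 = C AND G4 = C AND ((D XNOR (A AND B)) XNOR ((D XNOR (A AND B)) AND D))

C AND ((D XNOR (A AND B)) XNOR ((D XNOR (A AND B)) AND D))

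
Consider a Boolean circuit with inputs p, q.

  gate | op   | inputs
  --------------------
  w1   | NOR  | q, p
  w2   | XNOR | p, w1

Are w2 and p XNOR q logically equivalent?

w1 = q NOR p
w2 = p XNOR w1 = p XNOR (q NOR p)
At p=0, q=0: circuit gives 0, formula gives 1.

No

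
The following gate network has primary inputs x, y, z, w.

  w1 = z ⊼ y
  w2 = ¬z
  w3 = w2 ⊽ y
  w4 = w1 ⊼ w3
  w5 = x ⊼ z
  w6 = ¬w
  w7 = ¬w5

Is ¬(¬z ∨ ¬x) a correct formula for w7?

Yes

w5 = x ⊼ z
w7 = ¬w5 = ¬(x ⊼ z)
At x=0, y=0, z=0, w=0: circuit gives 0, formula gives 0.
At x=1, y=0, z=1, w=0: circuit gives 1, formula gives 1.
Agrees on all 16 inputs.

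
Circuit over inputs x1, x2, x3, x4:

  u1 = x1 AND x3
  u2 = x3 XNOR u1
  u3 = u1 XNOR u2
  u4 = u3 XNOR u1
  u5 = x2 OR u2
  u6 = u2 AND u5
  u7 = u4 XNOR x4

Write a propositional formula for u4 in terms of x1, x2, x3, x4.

((x1 AND x3) XNOR (x3 XNOR (x1 AND x3))) XNOR (x1 AND x3)

u1 = x1 AND x3
u2 = x3 XNOR u1 = x3 XNOR (x1 AND x3)
u3 = u1 XNOR u2 = (x1 AND x3) XNOR (x3 XNOR (x1 AND x3))
u4 = u3 XNOR u1 = ((x1 AND x3) XNOR (x3 XNOR (x1 AND x3))) XNOR (x1 AND x3)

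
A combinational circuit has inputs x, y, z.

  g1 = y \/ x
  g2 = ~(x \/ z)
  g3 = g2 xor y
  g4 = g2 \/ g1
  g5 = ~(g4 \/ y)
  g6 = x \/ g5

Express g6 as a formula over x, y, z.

x \/ (~(((~(x \/ z)) \/ (y \/ x)) \/ y))

g1 = y \/ x
g2 = ~(x \/ z)
g4 = g2 \/ g1 = (~(x \/ z)) \/ (y \/ x)
g5 = ~(g4 \/ y) = ~(((~(x \/ z)) \/ (y \/ x)) \/ y)
g6 = x \/ g5 = x \/ (~(((~(x \/ z)) \/ (y \/ x)) \/ y))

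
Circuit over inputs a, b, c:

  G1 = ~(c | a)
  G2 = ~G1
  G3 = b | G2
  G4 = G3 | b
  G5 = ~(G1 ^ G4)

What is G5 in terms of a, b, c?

G1 = ~(c | a)
G2 = ~G1 = ~(~(c | a))
G3 = b | G2 = b | ~(~(c | a))
G4 = G3 | b = (b | ~(~(c | a))) | b
G5 = ~(G1 ^ G4) = ~((~(c | a)) ^ ((b | ~(~(c | a))) | b))

~((~(c | a)) ^ ((b | ~(~(c | a))) | b))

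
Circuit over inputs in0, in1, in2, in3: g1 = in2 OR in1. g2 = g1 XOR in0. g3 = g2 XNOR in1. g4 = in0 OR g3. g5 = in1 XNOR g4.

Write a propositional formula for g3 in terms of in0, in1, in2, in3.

((in2 OR in1) XOR in0) XNOR in1

g1 = in2 OR in1
g2 = g1 XOR in0 = (in2 OR in1) XOR in0
g3 = g2 XNOR in1 = ((in2 OR in1) XOR in0) XNOR in1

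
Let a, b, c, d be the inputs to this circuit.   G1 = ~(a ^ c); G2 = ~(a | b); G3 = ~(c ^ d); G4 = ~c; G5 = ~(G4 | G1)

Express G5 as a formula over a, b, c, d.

~(~c | (~(a ^ c)))

G1 = ~(a ^ c)
G4 = ~c
G5 = ~(G4 | G1) = ~(~c | (~(a ^ c)))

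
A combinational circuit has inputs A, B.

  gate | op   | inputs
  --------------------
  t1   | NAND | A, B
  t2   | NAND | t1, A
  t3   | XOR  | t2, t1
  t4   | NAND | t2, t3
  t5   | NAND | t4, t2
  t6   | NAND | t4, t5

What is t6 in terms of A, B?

(((A NAND B) NAND A) NAND (((A NAND B) NAND A) XOR (A NAND B))) NAND ((((A NAND B) NAND A) NAND (((A NAND B) NAND A) XOR (A NAND B))) NAND ((A NAND B) NAND A))

t1 = A NAND B
t2 = t1 NAND A = (A NAND B) NAND A
t3 = t2 XOR t1 = ((A NAND B) NAND A) XOR (A NAND B)
t4 = t2 NAND t3 = ((A NAND B) NAND A) NAND (((A NAND B) NAND A) XOR (A NAND B))
t5 = t4 NAND t2 = (((A NAND B) NAND A) NAND (((A NAND B) NAND A) XOR (A NAND B))) NAND ((A NAND B) NAND A)
t6 = t4 NAND t5 = (((A NAND B) NAND A) NAND (((A NAND B) NAND A) XOR (A NAND B))) NAND ((((A NAND B) NAND A) NAND (((A NAND B) NAND A) XOR (A NAND B))) NAND ((A NAND B) NAND A))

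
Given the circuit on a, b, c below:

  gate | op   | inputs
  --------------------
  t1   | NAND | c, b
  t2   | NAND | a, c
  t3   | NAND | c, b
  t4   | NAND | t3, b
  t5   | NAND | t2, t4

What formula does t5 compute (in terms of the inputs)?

t2 = a NAND c
t3 = c NAND b
t4 = t3 NAND b = (c NAND b) NAND b
t5 = t2 NAND t4 = (a NAND c) NAND ((c NAND b) NAND b)

(a NAND c) NAND ((c NAND b) NAND b)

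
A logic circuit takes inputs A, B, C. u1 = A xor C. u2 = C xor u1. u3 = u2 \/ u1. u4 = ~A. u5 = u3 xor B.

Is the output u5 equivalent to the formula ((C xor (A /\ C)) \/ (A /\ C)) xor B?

u1 = A xor C
u2 = C xor u1 = C xor (A xor C)
u3 = u2 \/ u1 = (C xor (A xor C)) \/ (A xor C)
u5 = u3 xor B = ((C xor (A xor C)) \/ (A xor C)) xor B
At A=1, B=0, C=0: circuit gives 1, formula gives 0.

No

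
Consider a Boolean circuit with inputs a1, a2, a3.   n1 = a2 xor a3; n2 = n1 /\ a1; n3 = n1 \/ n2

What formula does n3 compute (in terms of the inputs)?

n1 = a2 xor a3
n2 = n1 /\ a1 = (a2 xor a3) /\ a1
n3 = n1 \/ n2 = (a2 xor a3) \/ ((a2 xor a3) /\ a1)

(a2 xor a3) \/ ((a2 xor a3) /\ a1)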